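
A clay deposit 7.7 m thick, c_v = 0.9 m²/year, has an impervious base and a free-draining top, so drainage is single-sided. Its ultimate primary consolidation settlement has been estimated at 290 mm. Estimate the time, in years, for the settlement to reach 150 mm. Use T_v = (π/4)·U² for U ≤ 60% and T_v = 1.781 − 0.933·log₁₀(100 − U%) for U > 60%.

t ≈ 13.8 years

Drainage path length: H_d = H = 7.7 m (single drainage).
U = S(t)/S_ult = 150/290 = 0.5172.
U ≤ 60%: T_v = (π/4)·U² = (π/4)×0.51724² = 0.21012.
t = T_v·H_d²/c_v = 0.21012×7.7²/0.9 = 13.84 years.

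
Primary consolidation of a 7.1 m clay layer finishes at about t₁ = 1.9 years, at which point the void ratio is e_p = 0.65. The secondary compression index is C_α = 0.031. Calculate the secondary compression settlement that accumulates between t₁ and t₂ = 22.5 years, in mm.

S_s ≈ 143 mm

Secondary compression: S_s = C_α·H/(1+e_p)·log₁₀(t₂/t₁)
S_s = 0.031×7.1/(1+0.65)×log₁₀(22.5/1.9)
    = 0.1334 × 1.073 = 0.1432 m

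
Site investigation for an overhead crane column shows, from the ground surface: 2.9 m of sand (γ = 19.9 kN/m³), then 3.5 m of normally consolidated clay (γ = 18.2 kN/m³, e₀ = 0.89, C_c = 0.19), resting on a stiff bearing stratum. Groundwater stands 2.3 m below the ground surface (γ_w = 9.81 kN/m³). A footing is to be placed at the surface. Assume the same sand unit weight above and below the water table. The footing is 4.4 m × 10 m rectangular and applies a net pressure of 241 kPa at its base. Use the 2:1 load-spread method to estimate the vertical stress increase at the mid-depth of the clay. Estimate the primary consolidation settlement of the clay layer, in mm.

S_c ≈ 121 mm

Mid-depth of clay below the ground surface: z = 2.9 + 3.5/2 = 4.65 m.
Total vertical stress at mid-clay: σ_v = 19.9×2.9 + 18.2×1.75 = 89.56 kPa.
Pore pressure: u = 9.81×(4.65 − 2.3) = 23.054 kPa.
Initial effective stress: σ'_0 = σ_v − u = 89.56 − 23.054 = 66.506 kPa.
Stress increase at mid-clay by the 2:1 spreading method:
Δσ = qBL/((B+z)(L+z)) = 241×4.4×10/((4.4+4.65)(10+4.65)) = 79.98 kPa
Final effective stress: σ'_f = σ'_0 + Δσ = 66.506 + 79.98 = 146.49 kPa.
Normally consolidated clay, so the full stress increment lies on the virgin compression line:
S_c = C_c·H/(1+e₀)·log₁₀(σ'_f/σ'_0) = 0.19×3.5/(1+0.89)×log₁₀(146.49/66.506)
    = 0.35185 × 0.34295 = 0.1207 m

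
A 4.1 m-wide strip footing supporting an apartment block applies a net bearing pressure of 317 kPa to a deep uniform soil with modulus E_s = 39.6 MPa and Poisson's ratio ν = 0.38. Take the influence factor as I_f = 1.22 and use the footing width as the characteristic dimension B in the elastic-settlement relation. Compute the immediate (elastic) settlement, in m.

Immediate (elastic) settlement: S_e = q·B·(1−ν²)/E_s · I_f.
E_s = 39.6 MPa = 39600 kPa.
S_e = 317 × 4.1 × (1 − 0.38²) / 39600 × 1.22
    = 317 × 4.1 × 0.8556 / 39600 × 1.22
    = 0.03426 m

S_e ≈ 0.0343 m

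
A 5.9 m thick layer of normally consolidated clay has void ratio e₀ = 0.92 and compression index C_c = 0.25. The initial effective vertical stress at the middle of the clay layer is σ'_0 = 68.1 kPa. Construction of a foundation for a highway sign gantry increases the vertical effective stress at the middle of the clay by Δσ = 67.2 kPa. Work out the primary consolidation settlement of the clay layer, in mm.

Final effective stress: σ'_f = σ'_0 + Δσ = 68.1 + 67.2 = 135.3 kPa.
Normally consolidated clay, so the full stress increment lies on the virgin compression line:
S_c = C_c·H/(1+e₀)·log₁₀(σ'_f/σ'_0) = 0.25×5.9/(1+0.92)×log₁₀(135.3/68.1)
    = 0.76823 × 0.29815 = 0.229 m

S_c ≈ 229 mm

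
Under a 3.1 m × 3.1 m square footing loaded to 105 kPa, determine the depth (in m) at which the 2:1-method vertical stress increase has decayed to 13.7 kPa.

z ≈ 5.48 m

2:1 spreading — at depth z the loaded area has grown by z in each plan dimension:
qB²/(B+z)² = Δσ_z ⇒ z = B(√(q/Δσ_z) − 1) = 3.1×(√(105/13.7) − 1) = 5.482 m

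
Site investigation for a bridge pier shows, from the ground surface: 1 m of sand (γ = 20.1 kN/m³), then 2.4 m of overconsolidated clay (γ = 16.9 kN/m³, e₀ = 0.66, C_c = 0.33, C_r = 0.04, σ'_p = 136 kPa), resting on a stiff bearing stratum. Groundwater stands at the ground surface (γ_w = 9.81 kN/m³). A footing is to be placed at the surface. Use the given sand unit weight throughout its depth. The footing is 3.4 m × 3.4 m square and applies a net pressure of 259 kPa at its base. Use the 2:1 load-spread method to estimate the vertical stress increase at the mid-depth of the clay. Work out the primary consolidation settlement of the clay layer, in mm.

S_c ≈ 45.3 mm

Mid-depth of clay below the ground surface: z = 1 + 2.4/2 = 2.2 m.
Total vertical stress at mid-clay: σ_v = 20.1×1 + 16.9×1.2 = 40.38 kPa.
Pore pressure: u = 9.81×(2.2 − 0) = 21.582 kPa.
Initial effective stress: σ'_0 = σ_v − u = 40.38 − 21.582 = 18.798 kPa.
Stress increase at mid-clay by the 2:1 spreading method:
Δσ = qBL/((B+z)(L+z)) = 259×3.4×3.4/((3.4+2.2)(3.4+2.2)) = 95.473 kPa
Final effective stress: σ'_f = 18.798 + 95.473 = 114.27 kPa.
σ'_f = 114.27 ≤ σ'_p = 136 kPa, so the clay remains overconsolidated and only the recompression index applies:
S_c = C_r·H/(1+e₀)·log₁₀(σ'_f/σ'_0) = 0.04×2.4/1.66×log₁₀(114.27/18.798)
    = 0.057832 × 0.78382 = 0.04533 m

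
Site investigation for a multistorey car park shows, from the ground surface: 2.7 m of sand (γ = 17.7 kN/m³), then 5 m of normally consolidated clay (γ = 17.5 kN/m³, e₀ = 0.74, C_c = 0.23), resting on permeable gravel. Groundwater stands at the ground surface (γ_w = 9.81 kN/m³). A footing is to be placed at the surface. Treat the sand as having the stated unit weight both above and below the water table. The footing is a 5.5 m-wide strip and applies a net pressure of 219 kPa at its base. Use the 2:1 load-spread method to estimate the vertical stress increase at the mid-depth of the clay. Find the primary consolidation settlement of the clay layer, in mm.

Mid-depth of clay below the ground surface: z = 2.7 + 5/2 = 5.2 m.
Total vertical stress at mid-clay: σ_v = 17.7×2.7 + 17.5×2.5 = 91.54 kPa.
Pore pressure: u = 9.81×(5.2 − 0) = 51.012 kPa.
Initial effective stress: σ'_0 = σ_v − u = 91.54 − 51.012 = 40.528 kPa.
Stress increase at mid-clay by the 2:1 spreading method:
Δσ = qB/(B+z) = 219×5.5/(5.5+5.2) = 112.57 kPa
Final effective stress: σ'_f = σ'_0 + Δσ = 40.528 + 112.57 = 153.1 kPa.
Normally consolidated clay, so the full stress increment lies on the virgin compression line:
S_c = C_c·H/(1+e₀)·log₁₀(σ'_f/σ'_0) = 0.23×5/(1+0.74)×log₁₀(153.1/40.528)
    = 0.66092 × 0.57722 = 0.3815 m

S_c ≈ 381 mm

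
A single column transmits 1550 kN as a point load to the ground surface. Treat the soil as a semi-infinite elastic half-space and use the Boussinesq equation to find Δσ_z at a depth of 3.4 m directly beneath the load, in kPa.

Boussinesq vertical stress below a point load on an elastic half-space:
Δσ_z = 3P/(2πz²) · [1 + (r/z)²]^(−5/2)
r/z = 0/3.4 = 0; [1+(r/z)²]^(−5/2) = 1.
Δσ_z = 3×1550/(2π×3.4²) × 1 = 64.02 × 1 = 64.02 kPa

Δσ_z ≈ 64 kPa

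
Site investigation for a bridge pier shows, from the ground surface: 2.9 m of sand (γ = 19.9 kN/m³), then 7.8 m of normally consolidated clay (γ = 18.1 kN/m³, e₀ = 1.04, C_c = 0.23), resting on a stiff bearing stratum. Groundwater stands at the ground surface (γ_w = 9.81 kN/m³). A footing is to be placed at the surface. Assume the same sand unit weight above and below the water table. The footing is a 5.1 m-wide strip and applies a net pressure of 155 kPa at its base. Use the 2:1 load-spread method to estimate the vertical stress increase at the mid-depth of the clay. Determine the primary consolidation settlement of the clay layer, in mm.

S_c ≈ 279 mm

Mid-depth of clay below the ground surface: z = 2.9 + 7.8/2 = 6.8 m.
Total vertical stress at mid-clay: σ_v = 19.9×2.9 + 18.1×3.9 = 128.3 kPa.
Pore pressure: u = 9.81×(6.8 − 0) = 66.708 kPa.
Initial effective stress: σ'_0 = σ_v − u = 128.3 − 66.708 = 61.592 kPa.
Stress increase at mid-clay by the 2:1 spreading method:
Δσ = qB/(B+z) = 155×5.1/(5.1+6.8) = 66.429 kPa
Final effective stress: σ'_f = σ'_0 + Δσ = 61.592 + 66.429 = 128.02 kPa.
Normally consolidated clay, so the full stress increment lies on the virgin compression line:
S_c = C_c·H/(1+e₀)·log₁₀(σ'_f/σ'_0) = 0.23×7.8/(1+1.04)×log₁₀(128.02/61.592)
    = 0.87941 × 0.31775 = 0.2794 m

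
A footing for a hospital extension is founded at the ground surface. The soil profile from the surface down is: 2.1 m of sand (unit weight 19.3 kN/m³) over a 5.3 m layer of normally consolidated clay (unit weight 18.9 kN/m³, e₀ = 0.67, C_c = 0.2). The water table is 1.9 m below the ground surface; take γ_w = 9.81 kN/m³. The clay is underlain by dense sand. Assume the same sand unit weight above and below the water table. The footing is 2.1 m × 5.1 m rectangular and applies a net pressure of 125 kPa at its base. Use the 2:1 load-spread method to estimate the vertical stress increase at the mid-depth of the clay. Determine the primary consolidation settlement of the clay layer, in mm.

S_c ≈ 75.8 mm

Mid-depth of clay below the ground surface: z = 2.1 + 5.3/2 = 4.75 m.
Total vertical stress at mid-clay: σ_v = 19.3×2.1 + 18.9×2.65 = 90.615 kPa.
Pore pressure: u = 9.81×(4.75 − 1.9) = 27.959 kPa.
Initial effective stress: σ'_0 = σ_v − u = 90.615 − 27.959 = 62.656 kPa.
Stress increase at mid-clay by the 2:1 spreading method:
Δσ = qBL/((B+z)(L+z)) = 125×2.1×5.1/((2.1+4.75)(5.1+4.75)) = 19.841 kPa
Final effective stress: σ'_f = σ'_0 + Δσ = 62.656 + 19.841 = 82.497 kPa.
Normally consolidated clay, so the full stress increment lies on the virgin compression line:
S_c = C_c·H/(1+e₀)·log₁₀(σ'_f/σ'_0) = 0.2×5.3/(1+0.67)×log₁₀(82.497/62.656)
    = 0.63473 × 0.11948 = 0.07584 m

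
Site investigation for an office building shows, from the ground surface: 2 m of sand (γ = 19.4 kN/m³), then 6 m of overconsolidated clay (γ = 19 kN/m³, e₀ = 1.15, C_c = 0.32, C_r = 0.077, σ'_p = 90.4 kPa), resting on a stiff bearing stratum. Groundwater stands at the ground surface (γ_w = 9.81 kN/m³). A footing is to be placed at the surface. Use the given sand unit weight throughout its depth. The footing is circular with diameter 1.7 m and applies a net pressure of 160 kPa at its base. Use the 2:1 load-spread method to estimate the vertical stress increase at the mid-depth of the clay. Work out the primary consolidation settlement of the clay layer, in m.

S_c ≈ 0.0186 m

Mid-depth of clay below the ground surface: z = 2 + 6/2 = 5 m.
Total vertical stress at mid-clay: σ_v = 19.4×2 + 19×3 = 95.8 kPa.
Pore pressure: u = 9.81×(5 − 0) = 49.05 kPa.
Initial effective stress: σ'_0 = σ_v − u = 95.8 − 49.05 = 46.75 kPa.
Stress increase at mid-clay by the 2:1 spreading method:
Δσ ≈ qD²/(D+z)² = 160×1.7²/(1.7+5)² = 10.301 kPa
Final effective stress: σ'_f = 46.75 + 10.301 = 57.051 kPa.
σ'_f = 57.051 ≤ σ'_p = 90.4 kPa, so the clay remains overconsolidated and only the recompression index applies:
S_c = C_r·H/(1+e₀)·log₁₀(σ'_f/σ'_0) = 0.077×6/2.15×log₁₀(57.051/46.75)
    = 0.21488 × 0.086482 = 0.01858 m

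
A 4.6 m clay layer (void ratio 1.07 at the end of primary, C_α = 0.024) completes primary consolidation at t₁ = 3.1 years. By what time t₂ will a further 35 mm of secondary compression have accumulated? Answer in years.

S_s = C_α·H/(1+e_p)·log₁₀(t₂/t₁) ⇒ log₁₀(t₂/t₁) = S_s·(1+e_p)/(C_α·H).
log₁₀(t₂/t₁) = 0.035 × (1+1.07) / (0.024×4.6) = 0.6563
t₂ = t₁ × 10^0.6563 = 3.1 × 4.532 = 14.05 years

t₂ ≈ 14 years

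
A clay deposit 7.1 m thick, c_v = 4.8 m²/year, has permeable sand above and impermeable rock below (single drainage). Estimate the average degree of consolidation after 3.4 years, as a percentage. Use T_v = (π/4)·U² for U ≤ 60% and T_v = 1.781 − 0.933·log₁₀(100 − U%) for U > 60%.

U ≈ 63.5 %

Drainage path length: H_d = H = 7.1 m (single drainage).
T_v = c_v·t/H_d² = 4.8×3.4/7.1² = 0.32375.
T_v = 0.32375 corresponds to the U > 60% branch:
U = 1 − 10^((1.781 − T_v)/0.933)/100 = 0.6353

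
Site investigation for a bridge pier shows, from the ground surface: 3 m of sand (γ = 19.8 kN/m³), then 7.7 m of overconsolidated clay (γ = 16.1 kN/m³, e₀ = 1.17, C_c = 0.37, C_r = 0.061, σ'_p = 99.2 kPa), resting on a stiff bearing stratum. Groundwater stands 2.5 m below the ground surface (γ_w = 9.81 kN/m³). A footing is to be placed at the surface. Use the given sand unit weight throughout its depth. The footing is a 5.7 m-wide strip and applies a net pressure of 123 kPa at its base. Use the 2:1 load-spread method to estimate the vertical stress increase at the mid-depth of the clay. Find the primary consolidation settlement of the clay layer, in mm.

S_c ≈ 196 mm

Mid-depth of clay below the ground surface: z = 3 + 7.7/2 = 6.85 m.
Total vertical stress at mid-clay: σ_v = 19.8×3 + 16.1×3.85 = 121.39 kPa.
Pore pressure: u = 9.81×(6.85 − 2.5) = 42.673 kPa.
Initial effective stress: σ'_0 = σ_v − u = 121.39 − 42.673 = 78.717 kPa.
Stress increase at mid-clay by the 2:1 spreading method:
Δσ = qB/(B+z) = 123×5.7/(5.7+6.85) = 55.865 kPa
Final effective stress: σ'_f = 78.717 + 55.865 = 134.58 kPa.
σ'_f = 134.58 > σ'_p = 99.2 kPa, so the stress path crosses the preconsolidation pressure — recompression up to σ'_p, then virgin compression beyond:
S_c = H/(1+e₀)·[C_r·log₁₀(σ'_p/σ'_0) + C_c·log₁₀(σ'_f/σ'_p)]
    = 7.7/2.17 × [0.061×log₁₀(99.2/78.717) + 0.37×log₁₀(134.58/99.2)]
    = 3.5484 × [0.006127 + 0.049013] = 0.1957 m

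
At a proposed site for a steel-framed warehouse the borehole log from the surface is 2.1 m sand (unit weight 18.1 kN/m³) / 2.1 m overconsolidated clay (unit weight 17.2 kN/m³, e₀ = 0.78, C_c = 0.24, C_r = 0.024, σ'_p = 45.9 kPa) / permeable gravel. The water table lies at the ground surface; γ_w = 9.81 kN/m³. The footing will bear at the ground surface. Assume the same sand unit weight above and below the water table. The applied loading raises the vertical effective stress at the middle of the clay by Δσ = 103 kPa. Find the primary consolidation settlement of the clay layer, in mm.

Mid-depth of clay below the ground surface: z = 2.1 + 2.1/2 = 3.15 m.
Total vertical stress at mid-clay: σ_v = 18.1×2.1 + 17.2×1.05 = 56.07 kPa.
Pore pressure: u = 9.81×(3.15 − 0) = 30.902 kPa.
Initial effective stress: σ'_0 = σ_v − u = 56.07 − 30.902 = 25.168 kPa.
Final effective stress: σ'_f = 25.168 + 103 = 128.17 kPa.
σ'_f = 128.17 > σ'_p = 45.9 kPa, so the stress path crosses the preconsolidation pressure — recompression up to σ'_p, then virgin compression beyond:
S_c = H/(1+e₀)·[C_r·log₁₀(σ'_p/σ'_0) + C_c·log₁₀(σ'_f/σ'_p)]
    = 2.1/1.78 × [0.024×log₁₀(45.9/25.168) + 0.24×log₁₀(128.17/45.9)]
    = 1.1798 × [0.0062631 + 0.10703] = 0.1337 m

S_c ≈ 134 mm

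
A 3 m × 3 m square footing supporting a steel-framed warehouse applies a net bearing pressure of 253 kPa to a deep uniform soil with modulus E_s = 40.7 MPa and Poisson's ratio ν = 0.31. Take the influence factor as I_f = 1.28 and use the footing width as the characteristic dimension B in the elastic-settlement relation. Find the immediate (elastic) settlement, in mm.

S_e ≈ 21.6 mm

Immediate (elastic) settlement: S_e = q·B·(1−ν²)/E_s · I_f.
E_s = 40.7 MPa = 40700 kPa.
S_e = 253 × 3 × (1 − 0.31²) / 40700 × 1.28
    = 253 × 3 × 0.9039 / 40700 × 1.28
    = 0.02158 m = 21.58 mm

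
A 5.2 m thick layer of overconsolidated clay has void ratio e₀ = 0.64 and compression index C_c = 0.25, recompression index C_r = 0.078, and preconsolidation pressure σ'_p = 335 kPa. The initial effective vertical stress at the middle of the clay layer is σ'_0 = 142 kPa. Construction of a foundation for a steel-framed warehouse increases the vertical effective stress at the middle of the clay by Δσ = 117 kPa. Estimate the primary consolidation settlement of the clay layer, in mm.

Final effective stress: σ'_f = 142 + 117 = 259 kPa.
σ'_f = 259 ≤ σ'_p = 335 kPa, so the clay remains overconsolidated and only the recompression index applies:
S_c = C_r·H/(1+e₀)·log₁₀(σ'_f/σ'_0) = 0.078×5.2/1.64×log₁₀(259/142)
    = 0.24731 × 0.26101 = 0.06455 m

S_c ≈ 64.6 mm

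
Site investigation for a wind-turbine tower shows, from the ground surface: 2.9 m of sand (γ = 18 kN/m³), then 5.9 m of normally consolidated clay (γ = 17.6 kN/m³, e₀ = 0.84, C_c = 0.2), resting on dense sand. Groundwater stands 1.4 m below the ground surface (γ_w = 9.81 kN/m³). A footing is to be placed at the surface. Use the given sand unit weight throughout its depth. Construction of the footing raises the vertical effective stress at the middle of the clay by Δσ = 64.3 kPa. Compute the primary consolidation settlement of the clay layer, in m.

S_c ≈ 0.202 m

Mid-depth of clay below the ground surface: z = 2.9 + 5.9/2 = 5.85 m.
Total vertical stress at mid-clay: σ_v = 18×2.9 + 17.6×2.95 = 104.12 kPa.
Pore pressure: u = 9.81×(5.85 − 1.4) = 43.655 kPa.
Initial effective stress: σ'_0 = σ_v − u = 104.12 − 43.655 = 60.465 kPa.
Final effective stress: σ'_f = σ'_0 + Δσ = 60.465 + 64.3 = 124.77 kPa.
Normally consolidated clay, so the full stress increment lies on the virgin compression line:
S_c = C_c·H/(1+e₀)·log₁₀(σ'_f/σ'_0) = 0.2×5.9/(1+0.84)×log₁₀(124.77/60.465)
    = 0.6413 × 0.31461 = 0.2018 m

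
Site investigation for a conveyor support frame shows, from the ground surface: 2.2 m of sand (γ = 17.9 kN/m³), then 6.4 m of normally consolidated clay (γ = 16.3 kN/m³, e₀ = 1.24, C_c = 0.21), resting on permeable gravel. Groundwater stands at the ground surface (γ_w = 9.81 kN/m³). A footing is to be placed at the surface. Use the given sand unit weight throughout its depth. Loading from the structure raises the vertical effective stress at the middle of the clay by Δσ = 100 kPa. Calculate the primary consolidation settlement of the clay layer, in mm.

Mid-depth of clay below the ground surface: z = 2.2 + 6.4/2 = 5.4 m.
Total vertical stress at mid-clay: σ_v = 17.9×2.2 + 16.3×3.2 = 91.54 kPa.
Pore pressure: u = 9.81×(5.4 − 0) = 52.974 kPa.
Initial effective stress: σ'_0 = σ_v − u = 91.54 − 52.974 = 38.566 kPa.
Final effective stress: σ'_f = σ'_0 + Δσ = 38.566 + 100 = 138.57 kPa.
Normally consolidated clay, so the full stress increment lies on the virgin compression line:
S_c = C_c·H/(1+e₀)·log₁₀(σ'_f/σ'_0) = 0.21×6.4/(1+1.24)×log₁₀(138.57/38.566)
    = 0.6 × 0.55546 = 0.3333 m

S_c ≈ 333 mm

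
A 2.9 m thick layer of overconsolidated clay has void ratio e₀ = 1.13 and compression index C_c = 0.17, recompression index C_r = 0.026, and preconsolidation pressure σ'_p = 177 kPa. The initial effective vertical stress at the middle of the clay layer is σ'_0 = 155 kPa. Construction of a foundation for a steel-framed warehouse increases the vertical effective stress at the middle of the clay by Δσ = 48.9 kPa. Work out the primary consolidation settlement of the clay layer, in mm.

S_c ≈ 16.3 mm

Final effective stress: σ'_f = 155 + 48.9 = 203.9 kPa.
σ'_f = 203.9 > σ'_p = 177 kPa, so the stress path crosses the preconsolidation pressure — recompression up to σ'_p, then virgin compression beyond:
S_c = H/(1+e₀)·[C_r·log₁₀(σ'_p/σ'_0) + C_c·log₁₀(σ'_f/σ'_p)]
    = 2.9/2.13 × [0.026×log₁₀(177/155) + 0.17×log₁₀(203.9/177)]
    = 1.3615 × [0.0014987 + 0.010445] = 0.01626 m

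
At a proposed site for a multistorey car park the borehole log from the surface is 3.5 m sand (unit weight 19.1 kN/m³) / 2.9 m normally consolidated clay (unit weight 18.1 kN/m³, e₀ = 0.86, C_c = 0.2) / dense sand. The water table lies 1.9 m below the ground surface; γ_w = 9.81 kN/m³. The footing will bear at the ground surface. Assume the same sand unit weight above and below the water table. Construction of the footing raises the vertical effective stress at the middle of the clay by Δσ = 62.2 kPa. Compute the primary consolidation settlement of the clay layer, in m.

Mid-depth of clay below the ground surface: z = 3.5 + 2.9/2 = 4.95 m.
Total vertical stress at mid-clay: σ_v = 19.1×3.5 + 18.1×1.45 = 93.095 kPa.
Pore pressure: u = 9.81×(4.95 − 1.9) = 29.921 kPa.
Initial effective stress: σ'_0 = σ_v − u = 93.095 − 29.921 = 63.174 kPa.
Final effective stress: σ'_f = σ'_0 + Δσ = 63.174 + 62.2 = 125.37 kPa.
Normally consolidated clay, so the full stress increment lies on the virgin compression line:
S_c = C_c·H/(1+e₀)·log₁₀(σ'_f/σ'_0) = 0.2×2.9/(1+0.86)×log₁₀(125.37/63.174)
    = 0.31183 × 0.29766 = 0.09282 m

S_c ≈ 0.0928 m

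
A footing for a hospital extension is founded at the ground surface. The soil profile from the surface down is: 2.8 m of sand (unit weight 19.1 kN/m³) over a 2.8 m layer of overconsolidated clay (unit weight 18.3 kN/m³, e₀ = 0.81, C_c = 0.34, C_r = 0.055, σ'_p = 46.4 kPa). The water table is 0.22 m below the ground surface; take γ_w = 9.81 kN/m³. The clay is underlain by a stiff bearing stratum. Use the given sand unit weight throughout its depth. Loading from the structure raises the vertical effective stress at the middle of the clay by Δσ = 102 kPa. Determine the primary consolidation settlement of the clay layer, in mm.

S_c ≈ 261 mm

Mid-depth of clay below the ground surface: z = 2.8 + 2.8/2 = 4.2 m.
Total vertical stress at mid-clay: σ_v = 19.1×2.8 + 18.3×1.4 = 79.1 kPa.
Pore pressure: u = 9.81×(4.2 − 0.22) = 39.044 kPa.
Initial effective stress: σ'_0 = σ_v − u = 79.1 − 39.044 = 40.056 kPa.
Final effective stress: σ'_f = 40.056 + 102 = 142.06 kPa.
σ'_f = 142.06 > σ'_p = 46.4 kPa, so the stress path crosses the preconsolidation pressure — recompression up to σ'_p, then virgin compression beyond:
S_c = H/(1+e₀)·[C_r·log₁₀(σ'_p/σ'_0) + C_c·log₁₀(σ'_f/σ'_p)]
    = 2.8/1.81 × [0.055×log₁₀(46.4/40.056) + 0.34×log₁₀(142.06/46.4)]
    = 1.547 × [0.0035118 + 0.16522] = 0.261 m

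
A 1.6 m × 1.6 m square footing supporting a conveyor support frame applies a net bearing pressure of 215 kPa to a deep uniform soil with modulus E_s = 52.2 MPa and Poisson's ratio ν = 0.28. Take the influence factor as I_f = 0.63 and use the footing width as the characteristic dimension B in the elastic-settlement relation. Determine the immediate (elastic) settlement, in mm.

Immediate (elastic) settlement: S_e = q·B·(1−ν²)/E_s · I_f.
E_s = 52.2 MPa = 52200 kPa.
S_e = 215 × 1.6 × (1 − 0.28²) / 52200 × 0.63
    = 215 × 1.6 × 0.9216 / 52200 × 0.63
    = 0.003826 m = 3.826 mm

S_e ≈ 3.83 mm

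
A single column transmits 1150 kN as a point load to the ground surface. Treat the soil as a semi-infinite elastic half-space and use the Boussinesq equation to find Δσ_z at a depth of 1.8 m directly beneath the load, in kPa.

Boussinesq vertical stress below a point load on an elastic half-space:
Δσ_z = 3P/(2πz²) · [1 + (r/z)²]^(−5/2)
r/z = 0/1.8 = 0; [1+(r/z)²]^(−5/2) = 1.
Δσ_z = 3×1150/(2π×1.8²) × 1 = 169.47 × 1 = 169.5 kPa

Δσ_z ≈ 169 kPa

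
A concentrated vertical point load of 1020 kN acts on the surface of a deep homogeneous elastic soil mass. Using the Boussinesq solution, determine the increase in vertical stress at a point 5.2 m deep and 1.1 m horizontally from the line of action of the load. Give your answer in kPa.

Δσ_z ≈ 16.1 kPa

Boussinesq vertical stress below a point load on an elastic half-space:
Δσ_z = 3P/(2πz²) · [1 + (r/z)²]^(−5/2)
r/z = 1.1/5.2 = 0.21154; [1+(r/z)²]^(−5/2) = 0.89634.
Δσ_z = 3×1020/(2π×5.2²) × 0.89634 = 18.011 × 0.89634 = 16.14 kPa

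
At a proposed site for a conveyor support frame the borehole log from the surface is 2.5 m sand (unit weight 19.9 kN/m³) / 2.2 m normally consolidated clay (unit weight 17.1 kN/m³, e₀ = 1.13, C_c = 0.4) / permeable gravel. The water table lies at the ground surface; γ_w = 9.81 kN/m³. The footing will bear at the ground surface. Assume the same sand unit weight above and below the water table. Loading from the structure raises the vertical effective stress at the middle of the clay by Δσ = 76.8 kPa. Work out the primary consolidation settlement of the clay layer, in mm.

S_c ≈ 215 mm

Mid-depth of clay below the ground surface: z = 2.5 + 2.2/2 = 3.6 m.
Total vertical stress at mid-clay: σ_v = 19.9×2.5 + 17.1×1.1 = 68.56 kPa.
Pore pressure: u = 9.81×(3.6 − 0) = 35.316 kPa.
Initial effective stress: σ'_0 = σ_v − u = 68.56 − 35.316 = 33.244 kPa.
Final effective stress: σ'_f = σ'_0 + Δσ = 33.244 + 76.8 = 110.04 kPa.
Normally consolidated clay, so the full stress increment lies on the virgin compression line:
S_c = C_c·H/(1+e₀)·log₁₀(σ'_f/σ'_0) = 0.4×2.2/(1+1.13)×log₁₀(110.04/33.244)
    = 0.41315 × 0.51984 = 0.2148 m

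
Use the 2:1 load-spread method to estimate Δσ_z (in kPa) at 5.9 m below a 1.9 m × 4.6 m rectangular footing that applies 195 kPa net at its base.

By the 2:1 method the load spreads at 1 horizontal : 2 vertical, so at depth z the loaded area has grown by z in each plan dimension:
Δσ = qBL/((B+z)(L+z)) = 195×1.9×4.6/((1.9+5.9)(4.6+5.9)) = 20.81 kPa

Δσ_z ≈ 20.8 kPa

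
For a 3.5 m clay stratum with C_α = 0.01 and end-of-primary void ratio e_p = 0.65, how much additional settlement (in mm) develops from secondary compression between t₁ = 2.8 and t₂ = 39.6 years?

S_s ≈ 24.4 mm

Secondary compression: S_s = C_α·H/(1+e_p)·log₁₀(t₂/t₁)
S_s = 0.01×3.5/(1+0.65)×log₁₀(39.6/2.8)
    = 0.02121 × 1.151 = 0.02441 m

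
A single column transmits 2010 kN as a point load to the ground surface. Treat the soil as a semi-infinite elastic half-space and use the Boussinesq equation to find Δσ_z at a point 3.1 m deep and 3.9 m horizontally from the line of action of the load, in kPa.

Δσ_z ≈ 9.32 kPa

Boussinesq vertical stress below a point load on an elastic half-space:
Δσ_z = 3P/(2πz²) · [1 + (r/z)²]^(−5/2)
r/z = 3.9/3.1 = 1.2581; [1+(r/z)²]^(−5/2) = 0.093283.
Δσ_z = 3×2010/(2π×3.1²) × 0.093283 = 99.865 × 0.093283 = 9.316 kPa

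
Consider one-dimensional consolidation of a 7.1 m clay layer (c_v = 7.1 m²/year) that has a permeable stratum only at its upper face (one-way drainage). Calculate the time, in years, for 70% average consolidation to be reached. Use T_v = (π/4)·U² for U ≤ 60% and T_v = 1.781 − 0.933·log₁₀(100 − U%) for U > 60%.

Drainage path length: H_d = H = 7.1 m (single drainage).
U > 60%: T_v = 1.781 − 0.933·log₁₀(100 − 70) = 0.40285.
t = T_v·H_d²/c_v = 0.40285×7.1²/7.1 = 2.86 years.

t ≈ 2.86 years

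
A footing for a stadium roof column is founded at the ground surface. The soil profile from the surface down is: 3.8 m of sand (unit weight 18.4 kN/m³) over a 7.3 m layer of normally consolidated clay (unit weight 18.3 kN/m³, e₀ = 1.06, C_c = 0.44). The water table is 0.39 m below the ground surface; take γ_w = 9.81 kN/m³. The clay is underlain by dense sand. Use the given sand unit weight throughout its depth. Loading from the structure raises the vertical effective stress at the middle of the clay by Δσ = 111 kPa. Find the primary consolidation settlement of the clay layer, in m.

Mid-depth of clay below the ground surface: z = 3.8 + 7.3/2 = 7.45 m.
Total vertical stress at mid-clay: σ_v = 18.4×3.8 + 18.3×3.65 = 136.71 kPa.
Pore pressure: u = 9.81×(7.45 − 0.39) = 69.259 kPa.
Initial effective stress: σ'_0 = σ_v − u = 136.71 − 69.259 = 67.451 kPa.
Final effective stress: σ'_f = σ'_0 + Δσ = 67.451 + 111 = 178.45 kPa.
Normally consolidated clay, so the full stress increment lies on the virgin compression line:
S_c = C_c·H/(1+e₀)·log₁₀(σ'_f/σ'_0) = 0.44×7.3/(1+1.06)×log₁₀(178.45/67.451)
    = 1.5592 × 0.42253 = 0.6588 m

S_c ≈ 0.659 m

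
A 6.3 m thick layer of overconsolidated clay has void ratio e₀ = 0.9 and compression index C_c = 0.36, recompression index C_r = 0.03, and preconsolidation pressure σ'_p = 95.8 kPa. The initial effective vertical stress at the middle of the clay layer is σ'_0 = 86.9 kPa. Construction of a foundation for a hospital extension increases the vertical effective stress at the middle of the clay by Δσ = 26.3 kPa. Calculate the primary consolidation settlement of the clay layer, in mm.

Final effective stress: σ'_f = 86.9 + 26.3 = 113.2 kPa.
σ'_f = 113.2 > σ'_p = 95.8 kPa, so the stress path crosses the preconsolidation pressure — recompression up to σ'_p, then virgin compression beyond:
S_c = H/(1+e₀)·[C_r·log₁₀(σ'_p/σ'_0) + C_c·log₁₀(σ'_f/σ'_p)]
    = 6.3/1.9 × [0.03×log₁₀(95.8/86.9) + 0.36×log₁₀(113.2/95.8)]
    = 3.3158 × [0.0012704 + 0.026093] = 0.09073 m

S_c ≈ 90.7 mm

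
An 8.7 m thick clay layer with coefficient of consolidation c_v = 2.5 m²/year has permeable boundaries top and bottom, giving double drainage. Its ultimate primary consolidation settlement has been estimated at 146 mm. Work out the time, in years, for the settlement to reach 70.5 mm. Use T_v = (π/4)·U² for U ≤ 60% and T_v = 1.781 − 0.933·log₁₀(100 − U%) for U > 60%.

Drainage path length: H_d = H/2 = 4.35 m (double drainage).
U = S(t)/S_ult = 70.5/146 = 0.4829.
U ≤ 60%: T_v = (π/4)·U² = (π/4)×0.48288² = 0.18313.
t = T_v·H_d²/c_v = 0.18313×4.35²/2.5 = 1.386 years.

t ≈ 1.39 years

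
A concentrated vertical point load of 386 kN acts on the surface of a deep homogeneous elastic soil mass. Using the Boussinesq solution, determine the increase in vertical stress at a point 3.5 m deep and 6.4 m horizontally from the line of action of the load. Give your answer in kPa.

Δσ_z ≈ 0.383 kPa

Boussinesq vertical stress below a point load on an elastic half-space:
Δσ_z = 3P/(2πz²) · [1 + (r/z)²]^(−5/2)
r/z = 6.4/3.5 = 1.8286; [1+(r/z)²]^(−5/2) = 0.025431.
Δσ_z = 3×386/(2π×3.5²) × 0.025431 = 15.045 × 0.025431 = 0.3826 kPa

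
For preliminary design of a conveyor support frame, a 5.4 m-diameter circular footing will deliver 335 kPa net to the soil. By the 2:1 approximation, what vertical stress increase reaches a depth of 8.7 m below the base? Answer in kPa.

Δσ_z ≈ 49.1 kPa

By the 2:1 method the load spreads at 1 horizontal : 2 vertical, so at depth z the loaded area has grown by z in each plan dimension:
Δσ ≈ qD²/(D+z)² = 335×5.4²/(5.4+8.7)² = 49.135 kPa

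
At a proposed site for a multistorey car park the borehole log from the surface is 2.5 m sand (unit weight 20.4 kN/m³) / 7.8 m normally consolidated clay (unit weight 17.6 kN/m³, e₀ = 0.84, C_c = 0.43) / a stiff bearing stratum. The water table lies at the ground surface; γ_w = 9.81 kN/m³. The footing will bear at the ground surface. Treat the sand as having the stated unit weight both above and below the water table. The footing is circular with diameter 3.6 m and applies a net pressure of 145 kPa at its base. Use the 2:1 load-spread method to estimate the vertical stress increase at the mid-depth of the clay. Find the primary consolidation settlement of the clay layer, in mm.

Mid-depth of clay below the ground surface: z = 2.5 + 7.8/2 = 6.4 m.
Total vertical stress at mid-clay: σ_v = 20.4×2.5 + 17.6×3.9 = 119.64 kPa.
Pore pressure: u = 9.81×(6.4 − 0) = 62.784 kPa.
Initial effective stress: σ'_0 = σ_v − u = 119.64 − 62.784 = 56.856 kPa.
Stress increase at mid-clay by the 2:1 spreading method:
Δσ ≈ qD²/(D+z)² = 145×3.6²/(3.6+6.4)² = 18.792 kPa
Final effective stress: σ'_f = σ'_0 + Δσ = 56.856 + 18.792 = 75.648 kPa.
Normally consolidated clay, so the full stress increment lies on the virgin compression line:
S_c = C_c·H/(1+e₀)·log₁₀(σ'_f/σ'_0) = 0.43×7.8/(1+0.84)×log₁₀(75.648/56.856)
    = 1.8228 × 0.12402 = 0.2261 m

S_c ≈ 226 mm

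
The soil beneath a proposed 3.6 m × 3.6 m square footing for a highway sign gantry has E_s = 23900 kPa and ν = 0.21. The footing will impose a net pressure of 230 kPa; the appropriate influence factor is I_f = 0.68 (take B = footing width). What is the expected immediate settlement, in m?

S_e ≈ 0.0225 m

Immediate (elastic) settlement: S_e = q·B·(1−ν²)/E_s · I_f.
S_e = 230 × 3.6 × (1 − 0.21²) / 23900 × 0.68
    = 230 × 3.6 × 0.9559 / 23900 × 0.68
    = 0.02252 m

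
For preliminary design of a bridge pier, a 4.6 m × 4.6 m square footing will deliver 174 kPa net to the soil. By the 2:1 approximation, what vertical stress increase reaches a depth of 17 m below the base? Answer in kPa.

By the 2:1 method the load spreads at 1 horizontal : 2 vertical, so at depth z the loaded area has grown by z in each plan dimension:
Δσ = qBL/((B+z)(L+z)) = 174×4.6×4.6/((4.6+17)(4.6+17)) = 7.8915 kPa

Δσ_z ≈ 7.89 kPa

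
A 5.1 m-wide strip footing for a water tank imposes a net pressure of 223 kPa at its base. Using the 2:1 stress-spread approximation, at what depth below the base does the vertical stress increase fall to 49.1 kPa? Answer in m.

z ≈ 18.1 m

2:1 spreading — at depth z the loaded area has grown by z in each plan dimension:
qB/(B+z) = Δσ_z ⇒ z = qB/Δσ_z − B = 223×5.1/49.1 − 5.1 = 18.06 m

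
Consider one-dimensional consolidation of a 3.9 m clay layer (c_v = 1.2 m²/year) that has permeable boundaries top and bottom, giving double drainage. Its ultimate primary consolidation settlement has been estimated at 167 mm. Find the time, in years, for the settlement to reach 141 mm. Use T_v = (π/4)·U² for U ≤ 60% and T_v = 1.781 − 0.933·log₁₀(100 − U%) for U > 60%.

Drainage path length: H_d = H/2 = 1.95 m (double drainage).
U = S(t)/S_ult = 141/167 = 0.8443.
U > 60%: T_v = 1.781 − 0.933·log₁₀(100 − 84.431) = 0.66862.
t = T_v·H_d²/c_v = 0.66862×1.95²/1.2 = 2.119 years.

t ≈ 2.12 years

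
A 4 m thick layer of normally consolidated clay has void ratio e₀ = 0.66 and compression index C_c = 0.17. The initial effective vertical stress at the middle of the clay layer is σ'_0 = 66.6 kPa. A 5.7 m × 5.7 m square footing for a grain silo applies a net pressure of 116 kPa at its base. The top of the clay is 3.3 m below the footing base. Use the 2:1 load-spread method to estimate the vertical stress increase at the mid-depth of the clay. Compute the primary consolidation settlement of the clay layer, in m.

Mid-depth of clay below the footing base: z = 3.3 + 4/2 = 5.3 m.
Stress increase at mid-clay by the 2:1 spreading method:
Δσ = qBL/((B+z)(L+z)) = 116×5.7×5.7/((5.7+5.3)(5.7+5.3)) = 31.147 kPa
Final effective stress: σ'_f = σ'_0 + Δσ = 66.6 + 31.147 = 97.747 kPa.
Normally consolidated clay, so the full stress increment lies on the virgin compression line:
S_c = C_c·H/(1+e₀)·log₁₀(σ'_f/σ'_0) = 0.17×4/(1+0.66)×log₁₀(97.747/66.6)
    = 0.40964 × 0.16663 = 0.06826 m

S_c ≈ 0.0683 m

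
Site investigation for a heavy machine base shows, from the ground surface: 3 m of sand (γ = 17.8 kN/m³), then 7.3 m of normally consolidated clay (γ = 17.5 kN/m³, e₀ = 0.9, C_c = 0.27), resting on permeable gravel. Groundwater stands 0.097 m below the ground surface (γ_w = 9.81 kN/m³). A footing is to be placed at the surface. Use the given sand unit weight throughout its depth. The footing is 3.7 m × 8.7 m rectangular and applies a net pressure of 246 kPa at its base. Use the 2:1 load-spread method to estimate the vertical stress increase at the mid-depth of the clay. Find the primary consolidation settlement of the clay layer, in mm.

S_c ≈ 299 mm

Mid-depth of clay below the ground surface: z = 3 + 7.3/2 = 6.65 m.
Total vertical stress at mid-clay: σ_v = 17.8×3 + 17.5×3.65 = 117.28 kPa.
Pore pressure: u = 9.81×(6.65 − 0.097) = 64.285 kPa.
Initial effective stress: σ'_0 = σ_v − u = 117.28 − 64.285 = 52.995 kPa.
Stress increase at mid-clay by the 2:1 spreading method:
Δσ = qBL/((B+z)(L+z)) = 246×3.7×8.7/((3.7+6.65)(8.7+6.65)) = 49.843 kPa
Final effective stress: σ'_f = σ'_0 + Δσ = 52.995 + 49.843 = 102.84 kPa.
Normally consolidated clay, so the full stress increment lies on the virgin compression line:
S_c = C_c·H/(1+e₀)·log₁₀(σ'_f/σ'_0) = 0.27×7.3/(1+0.9)×log₁₀(102.84/52.995)
    = 1.0374 × 0.28793 = 0.2987 m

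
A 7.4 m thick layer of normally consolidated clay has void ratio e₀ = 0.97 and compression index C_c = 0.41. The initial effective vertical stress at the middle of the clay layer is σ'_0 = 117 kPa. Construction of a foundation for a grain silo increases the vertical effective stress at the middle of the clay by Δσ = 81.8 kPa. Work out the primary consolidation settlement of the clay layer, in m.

Final effective stress: σ'_f = σ'_0 + Δσ = 117 + 81.8 = 198.8 kPa.
Normally consolidated clay, so the full stress increment lies on the virgin compression line:
S_c = C_c·H/(1+e₀)·log₁₀(σ'_f/σ'_0) = 0.41×7.4/(1+0.97)×log₁₀(198.8/117)
    = 1.5401 × 0.23023 = 0.3546 m

S_c ≈ 0.355 m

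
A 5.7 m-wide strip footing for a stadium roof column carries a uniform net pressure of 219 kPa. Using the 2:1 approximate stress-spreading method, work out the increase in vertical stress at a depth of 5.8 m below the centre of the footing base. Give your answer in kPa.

By the 2:1 method the load spreads at 1 horizontal : 2 vertical, so at depth z the loaded area has grown by z in each plan dimension:
Δσ = qB/(B+z) = 219×5.7/(5.7+5.8) = 108.55 kPa

Δσ_z ≈ 109 kPa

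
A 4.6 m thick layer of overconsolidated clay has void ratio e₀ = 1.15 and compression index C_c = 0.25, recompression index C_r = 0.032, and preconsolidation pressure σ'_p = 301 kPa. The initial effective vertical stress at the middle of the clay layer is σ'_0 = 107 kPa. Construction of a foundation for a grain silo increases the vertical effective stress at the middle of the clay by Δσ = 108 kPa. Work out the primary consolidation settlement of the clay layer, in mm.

Final effective stress: σ'_f = 107 + 108 = 215 kPa.
σ'_f = 215 ≤ σ'_p = 301 kPa, so the clay remains overconsolidated and only the recompression index applies:
S_c = C_r·H/(1+e₀)·log₁₀(σ'_f/σ'_0) = 0.032×4.6/2.15×log₁₀(215/107)
    = 0.068464 × 0.30305 = 0.02075 m

S_c ≈ 20.7 mm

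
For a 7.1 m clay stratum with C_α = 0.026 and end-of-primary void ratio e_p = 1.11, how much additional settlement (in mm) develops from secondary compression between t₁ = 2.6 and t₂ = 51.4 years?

Secondary compression: S_s = C_α·H/(1+e_p)·log₁₀(t₂/t₁)
S_s = 0.026×7.1/(1+1.11)×log₁₀(51.4/2.6)
    = 0.08749 × 1.296 = 0.1134 m

S_s ≈ 113 mm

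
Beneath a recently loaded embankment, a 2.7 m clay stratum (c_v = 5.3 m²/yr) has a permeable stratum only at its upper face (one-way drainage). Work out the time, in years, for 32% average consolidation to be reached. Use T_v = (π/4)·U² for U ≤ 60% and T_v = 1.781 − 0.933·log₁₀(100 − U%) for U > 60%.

t ≈ 0.111 years

Drainage path length: H_d = H = 2.7 m (single drainage).
U ≤ 60%: T_v = (π/4)·U² = (π/4)×0.32² = 0.080425.
t = T_v·H_d²/c_v = 0.080425×2.7²/5.3 = 0.1106 years.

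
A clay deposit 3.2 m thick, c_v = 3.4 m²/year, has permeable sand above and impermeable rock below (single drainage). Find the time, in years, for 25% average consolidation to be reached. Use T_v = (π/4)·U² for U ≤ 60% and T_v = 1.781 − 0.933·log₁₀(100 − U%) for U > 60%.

t ≈ 0.148 years

Drainage path length: H_d = H = 3.2 m (single drainage).
U ≤ 60%: T_v = (π/4)·U² = (π/4)×0.25² = 0.049087.
t = T_v·H_d²/c_v = 0.049087×3.2²/3.4 = 0.1478 years.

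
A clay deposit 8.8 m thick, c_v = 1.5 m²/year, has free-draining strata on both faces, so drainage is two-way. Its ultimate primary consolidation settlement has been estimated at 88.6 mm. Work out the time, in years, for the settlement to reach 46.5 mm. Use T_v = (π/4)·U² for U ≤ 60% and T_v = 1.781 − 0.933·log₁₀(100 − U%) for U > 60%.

t ≈ 2.79 years

Drainage path length: H_d = H/2 = 4.4 m (double drainage).
U = S(t)/S_ult = 46.5/88.6 = 0.5248.
U ≤ 60%: T_v = (π/4)·U² = (π/4)×0.52483² = 0.21634.
t = T_v·H_d²/c_v = 0.21634×4.4²/1.5 = 2.792 years.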